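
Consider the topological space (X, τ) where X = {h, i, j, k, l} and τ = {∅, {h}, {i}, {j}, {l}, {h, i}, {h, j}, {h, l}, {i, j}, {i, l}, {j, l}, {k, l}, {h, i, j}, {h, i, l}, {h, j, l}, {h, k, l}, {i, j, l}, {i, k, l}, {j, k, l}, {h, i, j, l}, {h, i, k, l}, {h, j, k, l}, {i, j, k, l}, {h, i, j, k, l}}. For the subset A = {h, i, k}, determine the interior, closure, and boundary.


int(A) = {h, i}, cl(A) = {h, i, k}, ∂A = {k}.

Closed sets in (X, τ) are complements of opens:
  closed(X, τ) = {∅, {h}, {i}, {j}, {k}, {h, i}, {h, j}, {h, k}, {i, j}, {i, k}, {j, k}, {k, l}, {h, i, j}, {h, i, k}, {h, j, k}, {h, k, l}, {i, j, k}, {i, k, l}, {j, k, l}, {h, i, j, k}, {h, i, k, l}, {h, j, k, l}, {i, j, k, l}, {h, i, j, k, l}}.
int(A) = ⋃ {U ∈ τ : U ⊆ A}. Opens contained in A: ∅, {h}, {i}, {h, i}.
Taking the union of these: int(A) = {h, i}.
cl(A) = ⋂ {C closed : A ⊆ C}. Closed sets containing A: {h, i, k}, {h, i, j, k}, {h, i, k, l}, {h, i, j, k, l}.
Intersecting these: cl(A) = {h, i, k}.
∂A = cl(A) ∖ int(A) = {h, i, k} ∖ {h, i} = {k}.


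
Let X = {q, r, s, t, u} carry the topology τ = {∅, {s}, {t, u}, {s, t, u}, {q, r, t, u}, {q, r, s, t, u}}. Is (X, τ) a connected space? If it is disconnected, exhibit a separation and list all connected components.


(X, τ) is disconnected; components = [{s}, {q, r, t, u}].

Find clopen sets (U ∈ τ with X ∖ U ∈ τ):
  U = ∅, X ∖ U = {q, r, s, t, u} — both open, so U is clopen.
  U = {s}, X ∖ U = {q, r, t, u} — both open, so U is clopen.
  U = {q, r, t, u}, X ∖ U = {s} — both open, so U is clopen.
  U = {q, r, s, t, u}, X ∖ U = ∅ — both open, so U is clopen.
Nontrivial clopen(s) exist: e.g. {q, r, t, u}. So (X, τ) is disconnected.
Compute connected components by grouping points that agree on all clopens:
  component: {s}
  component: {q, r, t, u}


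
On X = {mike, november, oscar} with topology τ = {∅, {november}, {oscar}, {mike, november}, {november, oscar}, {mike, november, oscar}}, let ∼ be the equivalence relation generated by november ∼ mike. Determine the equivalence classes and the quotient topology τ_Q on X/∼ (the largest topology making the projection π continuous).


X/∼ = {[mike=november], [oscar]}; |τ_Q| = 4.

Equivalence classes: [mike=november], [oscar].
Quotient map π: X → X/∼ sends mike ↦ [mike=november], november ↦ [mike=november], oscar ↦ [oscar].
For each subset V ⊆ X/∼, compute π^{-1}(V) ⊆ X and check whether π^{-1}(V) ∈ τ. V is open in τ_Q iff π^{-1}(V) ∈ τ.
  V = {}: π^{-1}(V) = ∅ ∈ τ ✓.
  V = {[mike=november]}: π^{-1}(V) = {mike, november} ∈ τ ✓.
  V = {[oscar]}: π^{-1}(V) = {oscar} ∈ τ ✓.
  V = {[mike=november], [oscar]}: π^{-1}(V) = {mike, november, oscar} ∈ τ ✓.
Open sets in the quotient: τ_Q = {{}, {[mike=november]}, {[oscar]}, {[mike=november], [oscar]}} (4 elements).


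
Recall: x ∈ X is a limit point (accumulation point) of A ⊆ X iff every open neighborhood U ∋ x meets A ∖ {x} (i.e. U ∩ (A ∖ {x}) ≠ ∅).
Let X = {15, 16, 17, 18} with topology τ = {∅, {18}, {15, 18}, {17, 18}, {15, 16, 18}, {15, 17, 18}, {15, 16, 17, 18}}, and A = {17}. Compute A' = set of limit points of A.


A' = ∅

For each x ∈ X, list the open sets U ∈ τ with x ∈ U, then check whether U ∩ (A ∖ {x}) ≠ ∅ for every such U.
  x = 15: open {15, 18} ∋ x has {15, 18} ∩ (A ∖ {15}) = ∅, so x is NOT a limit point.
  x = 16: open {15, 16, 18} ∋ x has {15, 16, 18} ∩ (A ∖ {16}) = ∅, so x is NOT a limit point.
  x = 17: open {17, 18} ∋ x has {17, 18} ∩ (A ∖ {17}) = ∅, so x is NOT a limit point.
  x = 18: open {18} ∋ x has {18} ∩ (A ∖ {18}) = ∅, so x is NOT a limit point.
Collecting: A' = ∅.


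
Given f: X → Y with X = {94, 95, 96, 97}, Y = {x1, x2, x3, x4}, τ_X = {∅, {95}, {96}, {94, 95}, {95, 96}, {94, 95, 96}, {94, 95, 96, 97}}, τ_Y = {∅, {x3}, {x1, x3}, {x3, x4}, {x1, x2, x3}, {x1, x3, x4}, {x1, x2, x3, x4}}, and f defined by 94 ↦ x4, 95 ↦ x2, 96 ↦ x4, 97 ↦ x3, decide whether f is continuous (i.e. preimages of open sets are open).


f is NOT continuous.

Compute f^{-1}(U) for each U ∈ τ_Y:
  U = ∅: f^{-1}(U) = ∅ ∈ τ_X ✓.
  U = {x3}: f^{-1}(U) = {97} ∉ τ_X ✗.
  U = {x1, x3}: f^{-1}(U) = {97} ∉ τ_X ✗.
  U = {x3, x4}: f^{-1}(U) = {94, 96, 97} ∉ τ_X ✗.
  U = {x1, x2, x3}: f^{-1}(U) = {95, 97} ∉ τ_X ✗.
  U = {x1, x3, x4}: f^{-1}(U) = {94, 96, 97} ∉ τ_X ✗.
  U = {x1, x2, x3, x4}: f^{-1}(U) = {94, 95, 96, 97} ∈ τ_X ✓.
Found U = {x3} with f^{-1}(U) = {97} not in τ_X. Therefore f is NOT continuous.


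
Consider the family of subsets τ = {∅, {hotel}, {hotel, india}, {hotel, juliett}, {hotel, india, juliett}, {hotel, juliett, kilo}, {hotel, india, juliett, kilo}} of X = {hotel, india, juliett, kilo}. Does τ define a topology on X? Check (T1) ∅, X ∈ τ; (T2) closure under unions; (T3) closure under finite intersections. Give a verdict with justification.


τ IS a topology on X.

Axiom (T1): ∅ ∈ τ? Yes; X ∈ τ? Yes.
Axiom (T2/T3): check pairwise unions and intersections of members of τ.
All pairwise intersections and unions checked — each lies in τ. Therefore τ satisfies (T1), (T2), (T3): it IS a topology on X.


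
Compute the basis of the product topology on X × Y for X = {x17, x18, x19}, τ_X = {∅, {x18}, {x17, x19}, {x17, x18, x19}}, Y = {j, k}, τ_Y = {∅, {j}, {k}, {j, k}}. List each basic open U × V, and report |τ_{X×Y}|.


Basis B = {∅ × ∅, {x18} × {j}, {x18} × {k}, {x17, x19} × {j}, {x17, x19} × {k}, {x18} × {j, k}, {x17, x18, x19} × {j}, {x17, x18, x19} × {k}, {x17, x19} × {j, k}, {x17, x18, x19} × {j, k}}; |τ_{X×Y}| = 16.

Enumerate products U × V with U ∈ τ_X, V ∈ τ_Y (deduplicated):
  ∅ × ∅ = {} (∅)
  {x18} × {j} = {(x18,j)}
  {x18} × {k} = {(x18,k)}
  {x17, x19} × {j} = {(x17,j), (x19,j)}
  {x17, x19} × {k} = {(x17,k), (x19,k)}
  {x18} × {j, k} = {(x18,j), (x18,k)}
  {x17, x18, x19} × {j} = {(x17,j), (x18,j), (x19,j)}
  {x17, x18, x19} × {k} = {(x17,k), (x18,k), (x19,k)}
  {x17, x19} × {j, k} = {(x17,j), (x17,k), (x19,j), (x19,k)}
  {x17, x18, x19} × {j, k} = {(x17,j), (x17,k), (x18,j), (x18,k), (x19,j), (x19,k)}
These 10 distinct sets form the basis B.
Close under arbitrary unions to get τ_{X×Y}; counting gives |τ_{X×Y}| = 16.


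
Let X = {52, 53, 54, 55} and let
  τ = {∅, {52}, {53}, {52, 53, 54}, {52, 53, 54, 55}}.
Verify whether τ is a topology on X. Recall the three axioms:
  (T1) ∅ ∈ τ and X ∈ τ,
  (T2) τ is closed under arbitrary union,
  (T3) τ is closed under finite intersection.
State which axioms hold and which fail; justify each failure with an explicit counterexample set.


τ is NOT a topology on X.

Axiom (T1): ∅ ∈ τ? Yes; X ∈ τ? Yes.
Axiom (T2/T3): check pairwise unions and intersections of members of τ.
Counterexample for (T2): {52} ∪ {53} = {52, 53} ∉ τ. Therefore τ is NOT a topology.


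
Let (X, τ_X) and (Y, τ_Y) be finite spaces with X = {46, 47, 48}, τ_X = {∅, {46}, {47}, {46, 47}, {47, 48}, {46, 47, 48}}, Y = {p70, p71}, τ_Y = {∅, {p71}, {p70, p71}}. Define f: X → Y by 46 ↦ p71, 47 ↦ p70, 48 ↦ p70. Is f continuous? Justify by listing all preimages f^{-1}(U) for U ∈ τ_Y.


f IS continuous.

Compute f^{-1}(U) for each U ∈ τ_Y:
  U = ∅: f^{-1}(U) = ∅ ∈ τ_X ✓.
  U = {p71}: f^{-1}(U) = {46} ∈ τ_X ✓.
  U = {p70, p71}: f^{-1}(U) = {46, 47, 48} ∈ τ_X ✓.
Every preimage lies in τ_X, so f IS continuous.


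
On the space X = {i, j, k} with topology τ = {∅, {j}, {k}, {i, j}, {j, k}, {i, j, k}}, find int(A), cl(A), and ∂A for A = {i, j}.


int(A) = {i, j}, cl(A) = {i, j}, ∂A = ∅.

Closed sets in (X, τ) are complements of opens:
  closed(X, τ) = {∅, {i}, {k}, {i, j}, {i, k}, {i, j, k}}.
int(A) = ⋃ {U ∈ τ : U ⊆ A}. Opens contained in A: ∅, {j}, {i, j}.
Taking the union of these: int(A) = {i, j}.
cl(A) = ⋂ {C closed : A ⊆ C}. Closed sets containing A: {i, j}, {i, j, k}.
Intersecting these: cl(A) = {i, j}.
∂A = cl(A) ∖ int(A) = {i, j} ∖ {i, j} = ∅.


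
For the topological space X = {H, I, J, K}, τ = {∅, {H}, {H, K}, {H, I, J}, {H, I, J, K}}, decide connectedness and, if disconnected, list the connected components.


(X, τ) is connected.

Find clopen sets (U ∈ τ with X ∖ U ∈ τ):
  U = ∅, X ∖ U = {H, I, J, K} — both open, so U is clopen.
  U = {H, I, J, K}, X ∖ U = ∅ — both open, so U is clopen.
Only trivial clopens (∅ and X) exist, so (X, τ) is connected.
Compute connected components by grouping points that agree on all clopens:
  component: {H, I, J, K}


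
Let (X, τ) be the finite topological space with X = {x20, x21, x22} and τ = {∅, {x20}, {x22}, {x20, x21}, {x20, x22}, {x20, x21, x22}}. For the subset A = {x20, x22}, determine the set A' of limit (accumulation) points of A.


A' = {x21}

For each x ∈ X, list the open sets U ∈ τ with x ∈ U, then check whether U ∩ (A ∖ {x}) ≠ ∅ for every such U.
  x = x20: open {x20} ∋ x has {x20} ∩ (A ∖ {x20}) = ∅, so x is NOT a limit point.
  x = x21: opens ∋ x are {x20, x21}, {x20, x21, x22}; each meets A ∖ {x21}, so x IS a limit point.
  x = x22: open {x22} ∋ x has {x22} ∩ (A ∖ {x22}) = ∅, so x is NOT a limit point.
Collecting: A' = {x21}.


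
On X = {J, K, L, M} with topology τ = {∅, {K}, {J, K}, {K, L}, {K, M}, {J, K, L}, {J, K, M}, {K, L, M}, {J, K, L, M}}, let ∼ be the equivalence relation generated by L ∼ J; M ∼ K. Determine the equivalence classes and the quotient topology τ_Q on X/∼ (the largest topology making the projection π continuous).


X/∼ = {[J=L], [K=M]}; |τ_Q| = 3.

Equivalence classes: [J=L], [K=M].
Quotient map π: X → X/∼ sends J ↦ [J=L], K ↦ [K=M], L ↦ [J=L], M ↦ [K=M].
For each subset V ⊆ X/∼, compute π^{-1}(V) ⊆ X and check whether π^{-1}(V) ∈ τ. V is open in τ_Q iff π^{-1}(V) ∈ τ.
  V = {}: π^{-1}(V) = ∅ ∈ τ ✓.
  V = {[J=L]}: π^{-1}(V) = {J, L} ∉ τ ✗.
  V = {[K=M]}: π^{-1}(V) = {K, M} ∈ τ ✓.
  V = {[J=L], [K=M]}: π^{-1}(V) = {J, K, L, M} ∈ τ ✓.
Open sets in the quotient: τ_Q = {{}, {[K=M]}, {[J=L], [K=M]}} (3 elements).


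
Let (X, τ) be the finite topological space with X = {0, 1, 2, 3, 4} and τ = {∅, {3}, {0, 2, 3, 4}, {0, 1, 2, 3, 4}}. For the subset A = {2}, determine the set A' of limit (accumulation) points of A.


A' = {0, 1, 4}

For each x ∈ X, list the open sets U ∈ τ with x ∈ U, then check whether U ∩ (A ∖ {x}) ≠ ∅ for every such U.
  x = 0: opens ∋ x are {0, 2, 3, 4}, {0, 1, 2, 3, 4}; each meets A ∖ {0}, so x IS a limit point.
  x = 1: opens ∋ x are {0, 1, 2, 3, 4}; each meets A ∖ {1}, so x IS a limit point.
  x = 2: open {0, 2, 3, 4} ∋ x has {0, 2, 3, 4} ∩ (A ∖ {2}) = ∅, so x is NOT a limit point.
  x = 3: open {3} ∋ x has {3} ∩ (A ∖ {3}) = ∅, so x is NOT a limit point.
  x = 4: opens ∋ x are {0, 2, 3, 4}, {0, 1, 2, 3, 4}; each meets A ∖ {4}, so x IS a limit point.
Collecting: A' = {0, 1, 4}.


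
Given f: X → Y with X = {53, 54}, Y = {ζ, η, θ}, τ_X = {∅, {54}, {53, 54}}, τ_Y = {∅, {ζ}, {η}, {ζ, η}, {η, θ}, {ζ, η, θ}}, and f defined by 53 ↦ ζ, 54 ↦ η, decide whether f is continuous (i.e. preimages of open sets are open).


f is NOT continuous.

Compute f^{-1}(U) for each U ∈ τ_Y:
  U = ∅: f^{-1}(U) = ∅ ∈ τ_X ✓.
  U = {ζ}: f^{-1}(U) = {53} ∉ τ_X ✗.
  U = {η}: f^{-1}(U) = {54} ∈ τ_X ✓.
  U = {ζ, η}: f^{-1}(U) = {53, 54} ∈ τ_X ✓.
  U = {η, θ}: f^{-1}(U) = {54} ∈ τ_X ✓.
  U = {ζ, η, θ}: f^{-1}(U) = {53, 54} ∈ τ_X ✓.
Found U = {ζ} with f^{-1}(U) = {53} not in τ_X. Therefore f is NOT continuous.


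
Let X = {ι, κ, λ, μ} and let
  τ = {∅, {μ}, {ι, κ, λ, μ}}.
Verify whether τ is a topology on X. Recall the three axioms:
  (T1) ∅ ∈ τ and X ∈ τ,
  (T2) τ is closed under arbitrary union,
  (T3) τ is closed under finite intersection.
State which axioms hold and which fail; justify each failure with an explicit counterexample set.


τ IS a topology on X.

Axiom (T1): ∅ ∈ τ? Yes; X ∈ τ? Yes.
Axiom (T2/T3): check pairwise unions and intersections of members of τ.
All pairwise intersections and unions checked — each lies in τ. Therefore τ satisfies (T1), (T2), (T3): it IS a topology on X.


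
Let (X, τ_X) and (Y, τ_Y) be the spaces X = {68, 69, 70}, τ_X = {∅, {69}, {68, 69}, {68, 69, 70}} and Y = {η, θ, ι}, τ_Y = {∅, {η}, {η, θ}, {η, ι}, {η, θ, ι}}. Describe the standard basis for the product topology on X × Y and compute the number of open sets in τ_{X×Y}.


Basis B = {∅ × ∅, {69} × {η}, {68, 69} × {η}, {69} × {η, θ}, {69} × {η, ι}, {68, 69, 70} × {η}, {69} × {η, θ, ι}, {68, 69} × {η, θ}, {68, 69} × {η, ι}, {68, 69} × {η, θ, ι}, {68, 69, 70} × {η, θ}, {68, 69, 70} × {η, ι}, {68, 69, 70} × {η, θ, ι}}; |τ_{X×Y}| = 30.

Enumerate products U × V with U ∈ τ_X, V ∈ τ_Y (deduplicated):
  ∅ × ∅ = {} (∅)
  {69} × {η} = {(69,η)}
  {68, 69} × {η} = {(68,η), (69,η)}
  {69} × {η, θ} = {(69,η), (69,θ)}
  {69} × {η, ι} = {(69,η), (69,ι)}
  {68, 69, 70} × {η} = {(68,η), (69,η), (70,η)}
  {69} × {η, θ, ι} = {(69,η), (69,θ), (69,ι)}
  {68, 69} × {η, θ} = {(68,η), (68,θ), (69,η), (69,θ)}
  {68, 69} × {η, ι} = {(68,η), (68,ι), (69,η), (69,ι)}
  {68, 69} × {η, θ, ι} = {(68,η), (68,θ), (68,ι), (69,η), (69,θ), (69,ι)}
  {68, 69, 70} × {η, θ} = {(68,η), (68,θ), (69,η), (69,θ), (70,η), (70,θ)}
  {68, 69, 70} × {η, ι} = {(68,η), (68,ι), (69,η), (69,ι), (70,η), (70,ι)}
  {68, 69, 70} × {η, θ, ι} = {(68,η), (68,θ), (68,ι), (69,η), (69,θ), (69,ι), (70,η), (70,θ), (70,ι)}
These 13 distinct sets form the basis B.
Close under arbitrary unions to get τ_{X×Y}; counting gives |τ_{X×Y}| = 30.


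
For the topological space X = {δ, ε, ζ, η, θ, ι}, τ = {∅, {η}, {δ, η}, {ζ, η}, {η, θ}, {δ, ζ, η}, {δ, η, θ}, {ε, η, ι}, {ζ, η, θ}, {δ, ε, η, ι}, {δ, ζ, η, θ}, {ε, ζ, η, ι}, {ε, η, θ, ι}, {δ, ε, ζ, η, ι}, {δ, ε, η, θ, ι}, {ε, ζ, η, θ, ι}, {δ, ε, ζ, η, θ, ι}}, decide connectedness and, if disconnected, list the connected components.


(X, τ) is connected.

Find clopen sets (U ∈ τ with X ∖ U ∈ τ):
  U = ∅, X ∖ U = {δ, ε, ζ, η, θ, ι} — both open, so U is clopen.
  U = {δ, ε, ζ, η, θ, ι}, X ∖ U = ∅ — both open, so U is clopen.
Only trivial clopens (∅ and X) exist, so (X, τ) is connected.
Compute connected components by grouping points that agree on all clopens:
  component: {δ, ε, ζ, η, θ, ι}


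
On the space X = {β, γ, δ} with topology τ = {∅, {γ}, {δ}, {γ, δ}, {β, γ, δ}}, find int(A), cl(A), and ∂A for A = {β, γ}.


int(A) = {γ}, cl(A) = {β, γ}, ∂A = {β}.

Closed sets in (X, τ) are complements of opens:
  closed(X, τ) = {∅, {β}, {β, γ}, {β, δ}, {β, γ, δ}}.
int(A) = ⋃ {U ∈ τ : U ⊆ A}. Opens contained in A: ∅, {γ}.
Taking the union of these: int(A) = {γ}.
cl(A) = ⋂ {C closed : A ⊆ C}. Closed sets containing A: {β, γ}, {β, γ, δ}.
Intersecting these: cl(A) = {β, γ}.
∂A = cl(A) ∖ int(A) = {β, γ} ∖ {γ} = {β}.


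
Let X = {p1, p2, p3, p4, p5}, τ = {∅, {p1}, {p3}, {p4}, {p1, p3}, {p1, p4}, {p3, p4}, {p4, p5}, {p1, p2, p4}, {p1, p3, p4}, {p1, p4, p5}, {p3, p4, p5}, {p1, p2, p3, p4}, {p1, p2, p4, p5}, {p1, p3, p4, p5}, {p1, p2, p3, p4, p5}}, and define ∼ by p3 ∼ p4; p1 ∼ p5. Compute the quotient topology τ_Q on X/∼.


X/∼ = {[p1=p5], [p2], [p3=p4]}; |τ_Q| = 4.

Equivalence classes: [p1=p5], [p2], [p3=p4].
Quotient map π: X → X/∼ sends p1 ↦ [p1=p5], p2 ↦ [p2], p3 ↦ [p3=p4], p4 ↦ [p3=p4], p5 ↦ [p1=p5].
For each subset V ⊆ X/∼, compute π^{-1}(V) ⊆ X and check whether π^{-1}(V) ∈ τ. V is open in τ_Q iff π^{-1}(V) ∈ τ.
  V = {}: π^{-1}(V) = ∅ ∈ τ ✓.
  V = {[p1=p5]}: π^{-1}(V) = {p1, p5} ∉ τ ✗.
  V = {[p2]}: π^{-1}(V) = {p2} ∉ τ ✗.
  V = {[p1=p5], [p2]}: π^{-1}(V) = {p1, p2, p5} ∉ τ ✗.
  V = {[p3=p4]}: π^{-1}(V) = {p3, p4} ∈ τ ✓.
  V = {[p1=p5], [p3=p4]}: π^{-1}(V) = {p1, p3, p4, p5} ∈ τ ✓.
  V = {[p2], [p3=p4]}: π^{-1}(V) = {p2, p3, p4} ∉ τ ✗.
  V = {[p1=p5], [p2], [p3=p4]}: π^{-1}(V) = {p1, p2, p3, p4, p5} ∈ τ ✓.
Open sets in the quotient: τ_Q = {{}, {[p3=p4]}, {[p1=p5], [p3=p4]}, {[p1=p5], [p2], [p3=p4]}} (4 elements).


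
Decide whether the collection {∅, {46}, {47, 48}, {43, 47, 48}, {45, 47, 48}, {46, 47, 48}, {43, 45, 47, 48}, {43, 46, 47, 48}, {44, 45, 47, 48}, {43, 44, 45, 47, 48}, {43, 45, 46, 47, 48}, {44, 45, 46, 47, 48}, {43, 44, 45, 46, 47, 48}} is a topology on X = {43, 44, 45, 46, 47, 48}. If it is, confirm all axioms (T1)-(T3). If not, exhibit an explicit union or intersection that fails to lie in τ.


τ is NOT a topology on X.

Axiom (T1): ∅ ∈ τ? Yes; X ∈ τ? Yes.
Axiom (T2/T3): check pairwise unions and intersections of members of τ.
Counterexample for (T2): {46} ∪ {45, 47, 48} = {45, 46, 47, 48} ∉ τ. Therefore τ is NOT a topology.


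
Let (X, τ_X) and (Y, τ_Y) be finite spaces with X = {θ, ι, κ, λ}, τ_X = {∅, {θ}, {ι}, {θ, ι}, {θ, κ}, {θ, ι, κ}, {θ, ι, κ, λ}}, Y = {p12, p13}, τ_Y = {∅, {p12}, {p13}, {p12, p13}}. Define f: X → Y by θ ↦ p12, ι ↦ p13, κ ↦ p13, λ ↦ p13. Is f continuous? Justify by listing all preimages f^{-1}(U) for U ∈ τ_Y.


f is NOT continuous.

Compute f^{-1}(U) for each U ∈ τ_Y:
  U = ∅: f^{-1}(U) = ∅ ∈ τ_X ✓.
  U = {p12}: f^{-1}(U) = {θ} ∈ τ_X ✓.
  U = {p13}: f^{-1}(U) = {ι, κ, λ} ∉ τ_X ✗.
  U = {p12, p13}: f^{-1}(U) = {θ, ι, κ, λ} ∈ τ_X ✓.
Found U = {p13} with f^{-1}(U) = {ι, κ, λ} not in τ_X. Therefore f is NOT continuous.


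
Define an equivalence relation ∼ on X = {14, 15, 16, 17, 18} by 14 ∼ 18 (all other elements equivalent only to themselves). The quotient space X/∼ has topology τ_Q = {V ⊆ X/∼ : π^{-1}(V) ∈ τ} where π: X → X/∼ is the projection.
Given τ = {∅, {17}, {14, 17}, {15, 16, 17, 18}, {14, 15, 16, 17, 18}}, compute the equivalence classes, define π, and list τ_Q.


X/∼ = {[14=18], [15], [16], [17]}; |τ_Q| = 3.

Equivalence classes: [14=18], [15], [16], [17].
Quotient map π: X → X/∼ sends 14 ↦ [14=18], 15 ↦ [15], 16 ↦ [16], 17 ↦ [17], 18 ↦ [14=18].
For each subset V ⊆ X/∼, compute π^{-1}(V) ⊆ X and check whether π^{-1}(V) ∈ τ. V is open in τ_Q iff π^{-1}(V) ∈ τ.
  V = {}: π^{-1}(V) = ∅ ∈ τ ✓.
  V = {[14=18]}: π^{-1}(V) = {14, 18} ∉ τ ✗.
  V = {[15]}: π^{-1}(V) = {15} ∉ τ ✗.
  V = {[14=18], [15]}: π^{-1}(V) = {14, 15, 18} ∉ τ ✗.
  V = {[16]}: π^{-1}(V) = {16} ∉ τ ✗.
  V = {[14=18], [16]}: π^{-1}(V) = {14, 16, 18} ∉ τ ✗.
  V = {[15], [16]}: π^{-1}(V) = {15, 16} ∉ τ ✗.
  V = {[14=18], [15], [16]}: π^{-1}(V) = {14, 15, 16, 18} ∉ τ ✗.
  V = {[17]}: π^{-1}(V) = {17} ∈ τ ✓.
  V = {[14=18], [17]}: π^{-1}(V) = {14, 17, 18} ∉ τ ✗.
  V = {[15], [17]}: π^{-1}(V) = {15, 17} ∉ τ ✗.
  V = {[14=18], [15], [17]}: π^{-1}(V) = {14, 15, 17, 18} ∉ τ ✗.
  V = {[16], [17]}: π^{-1}(V) = {16, 17} ∉ τ ✗.
  V = {[14=18], [16], [17]}: π^{-1}(V) = {14, 16, 17, 18} ∉ τ ✗.
  V = {[15], [16], [17]}: π^{-1}(V) = {15, 16, 17} ∉ τ ✗.
  V = {[14=18], [15], [16], [17]}: π^{-1}(V) = {14, 15, 16, 17, 18} ∈ τ ✓.
Open sets in the quotient: τ_Q = {{}, {[17]}, {[14=18], [15], [16], [17]}} (3 elements).


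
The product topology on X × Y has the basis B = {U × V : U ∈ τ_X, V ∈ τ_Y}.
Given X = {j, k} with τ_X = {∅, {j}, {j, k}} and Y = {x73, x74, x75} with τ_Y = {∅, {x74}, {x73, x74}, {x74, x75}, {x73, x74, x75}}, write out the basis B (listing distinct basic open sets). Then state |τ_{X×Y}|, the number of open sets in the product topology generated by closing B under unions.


Basis B = {∅ × ∅, {j} × {x74}, {j} × {x73, x74}, {j} × {x74, x75}, {j, k} × {x74}, {j} × {x73, x74, x75}, {j, k} × {x73, x74}, {j, k} × {x74, x75}, {j, k} × {x73, x74, x75}}; |τ_{X×Y}| = 14.

Enumerate products U × V with U ∈ τ_X, V ∈ τ_Y (deduplicated):
  ∅ × ∅ = {} (∅)
  {j} × {x74} = {(j,x74)}
  {j} × {x73, x74} = {(j,x73), (j,x74)}
  {j} × {x74, x75} = {(j,x74), (j,x75)}
  {j, k} × {x74} = {(j,x74), (k,x74)}
  {j} × {x73, x74, x75} = {(j,x73), (j,x74), (j,x75)}
  {j, k} × {x73, x74} = {(j,x73), (j,x74), (k,x73), (k,x74)}
  {j, k} × {x74, x75} = {(j,x74), (j,x75), (k,x74), (k,x75)}
  {j, k} × {x73, x74, x75} = {(j,x73), (j,x74), (j,x75), (k,x73), (k,x74), (k,x75)}
These 9 distinct sets form the basis B.
Close under arbitrary unions to get τ_{X×Y}; counting gives |τ_{X×Y}| = 14.


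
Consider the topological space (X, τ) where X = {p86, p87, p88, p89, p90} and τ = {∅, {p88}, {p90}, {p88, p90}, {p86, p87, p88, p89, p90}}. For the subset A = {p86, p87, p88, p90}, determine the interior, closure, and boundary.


int(A) = {p88, p90}, cl(A) = {p86, p87, p88, p89, p90}, ∂A = {p86, p87, p89}.

Closed sets in (X, τ) are complements of opens:
  closed(X, τ) = {∅, {p86, p87, p89}, {p86, p87, p88, p89}, {p86, p87, p89, p90}, {p86, p87, p88, p89, p90}}.
int(A) = ⋃ {U ∈ τ : U ⊆ A}. Opens contained in A: ∅, {p88}, {p90}, {p88, p90}.
Taking the union of these: int(A) = {p88, p90}.
cl(A) = ⋂ {C closed : A ⊆ C}. Closed sets containing A: {p86, p87, p88, p89, p90}.
Intersecting these: cl(A) = {p86, p87, p88, p89, p90}.
∂A = cl(A) ∖ int(A) = {p86, p87, p88, p89, p90} ∖ {p88, p90} = {p86, p87, p89}.


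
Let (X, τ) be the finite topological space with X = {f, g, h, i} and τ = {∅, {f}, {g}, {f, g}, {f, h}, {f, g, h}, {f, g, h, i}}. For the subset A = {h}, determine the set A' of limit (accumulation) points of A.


A' = {i}

For each x ∈ X, list the open sets U ∈ τ with x ∈ U, then check whether U ∩ (A ∖ {x}) ≠ ∅ for every such U.
  x = f: open {f} ∋ x has {f} ∩ (A ∖ {f}) = ∅, so x is NOT a limit point.
  x = g: open {g} ∋ x has {g} ∩ (A ∖ {g}) = ∅, so x is NOT a limit point.
  x = h: open {f, h} ∋ x has {f, h} ∩ (A ∖ {h}) = ∅, so x is NOT a limit point.
  x = i: opens ∋ x are {f, g, h, i}; each meets A ∖ {i}, so x IS a limit point.
Collecting: A' = {i}.


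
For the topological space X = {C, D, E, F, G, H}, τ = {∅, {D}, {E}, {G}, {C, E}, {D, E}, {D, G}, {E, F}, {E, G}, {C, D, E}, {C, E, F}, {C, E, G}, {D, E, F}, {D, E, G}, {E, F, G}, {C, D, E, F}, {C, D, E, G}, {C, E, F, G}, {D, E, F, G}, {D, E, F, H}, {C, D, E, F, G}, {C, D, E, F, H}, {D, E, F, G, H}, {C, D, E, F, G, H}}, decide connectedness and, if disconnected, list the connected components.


(X, τ) is disconnected; components = [{G}, {C, D, E, F, H}].

Find clopen sets (U ∈ τ with X ∖ U ∈ τ):
  U = ∅, X ∖ U = {C, D, E, F, G, H} — both open, so U is clopen.
  U = {G}, X ∖ U = {C, D, E, F, H} — both open, so U is clopen.
  U = {C, D, E, F, H}, X ∖ U = {G} — both open, so U is clopen.
  U = {C, D, E, F, G, H}, X ∖ U = ∅ — both open, so U is clopen.
Nontrivial clopen(s) exist: e.g. {G}. So (X, τ) is disconnected.
Compute connected components by grouping points that agree on all clopens:
  component: {G}
  component: {C, D, E, F, H}


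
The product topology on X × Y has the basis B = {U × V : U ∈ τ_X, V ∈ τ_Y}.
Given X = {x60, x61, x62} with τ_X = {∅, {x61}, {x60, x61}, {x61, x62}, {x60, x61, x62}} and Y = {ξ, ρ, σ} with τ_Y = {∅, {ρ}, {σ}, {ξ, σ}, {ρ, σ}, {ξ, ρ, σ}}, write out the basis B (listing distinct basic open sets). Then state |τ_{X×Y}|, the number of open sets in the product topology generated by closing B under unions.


Basis B = {∅ × ∅, {x61} × {ρ}, {x61} × {σ}, {x60, x61} × {ρ}, {x60, x61} × {σ}, {x61} × {ξ, σ}, {x61} × {ρ, σ}, {x61, x62} × {ρ}, {x61, x62} × {σ}, {x60, x61, x62} × {ρ}, {x60, x61, x62} × {σ}, {x61} × {ξ, ρ, σ}, {x60, x61} × {ξ, σ}, {x60, x61} × {ρ, σ}, {x61, x62} × {ξ, σ}, {x61, x62} × {ρ, σ}, {x60, x61} × {ξ, ρ, σ}, {x60, x61, x62} × {ξ, σ}, {x60, x61, x62} × {ρ, σ}, {x61, x62} × {ξ, ρ, σ}, {x60, x61, x62} × {ξ, ρ, σ}}; |τ_{X×Y}| = 70.

Enumerate products U × V with U ∈ τ_X, V ∈ τ_Y (deduplicated):
  ∅ × ∅ = {} (∅)
  {x61} × {ρ} = {(x61,ρ)}
  {x61} × {σ} = {(x61,σ)}
  {x60, x61} × {ρ} = {(x60,ρ), (x61,ρ)}
  {x60, x61} × {σ} = {(x60,σ), (x61,σ)}
  {x61} × {ξ, σ} = {(x61,ξ), (x61,σ)}
  {x61} × {ρ, σ} = {(x61,ρ), (x61,σ)}
  {x61, x62} × {ρ} = {(x61,ρ), (x62,ρ)}
  {x61, x62} × {σ} = {(x61,σ), (x62,σ)}
  {x60, x61, x62} × {ρ} = {(x60,ρ), (x61,ρ), (x62,ρ)}
  {x60, x61, x62} × {σ} = {(x60,σ), (x61,σ), (x62,σ)}
  {x61} × {ξ, ρ, σ} = {(x61,ξ), (x61,ρ), (x61,σ)}
  {x60, x61} × {ξ, σ} = {(x60,ξ), (x60,σ), (x61,ξ), (x61,σ)}
  {x60, x61} × {ρ, σ} = {(x60,ρ), (x60,σ), (x61,ρ), (x61,σ)}
  {x61, x62} × {ξ, σ} = {(x61,ξ), (x61,σ), (x62,ξ), (x62,σ)}
  {x61, x62} × {ρ, σ} = {(x61,ρ), (x61,σ), (x62,ρ), (x62,σ)}
  {x60, x61} × {ξ, ρ, σ} = {(x60,ξ), (x60,ρ), (x60,σ), (x61,ξ), (x61,ρ), (x61,σ)}
  {x60, x61, x62} × {ξ, σ} = {(x60,ξ), (x60,σ), (x61,ξ), (x61,σ), (x62,ξ), (x62,σ)}
  {x60, x61, x62} × {ρ, σ} = {(x60,ρ), (x60,σ), (x61,ρ), (x61,σ), (x62,ρ), (x62,σ)}
  {x61, x62} × {ξ, ρ, σ} = {(x61,ξ), (x61,ρ), (x61,σ), (x62,ξ), (x62,ρ), (x62,σ)}
  {x60, x61, x62} × {ξ, ρ, σ} = {(x60,ξ), (x60,ρ), (x60,σ), (x61,ξ), (x61,ρ), (x61,σ), (x62,ξ), (x62,ρ), (x62,σ)}
These 21 distinct sets form the basis B.
Close under arbitrary unions to get τ_{X×Y}; counting gives |τ_{X×Y}| = 70.


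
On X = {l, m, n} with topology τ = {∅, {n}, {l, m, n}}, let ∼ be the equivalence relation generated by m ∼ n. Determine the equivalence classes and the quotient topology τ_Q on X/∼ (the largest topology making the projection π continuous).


X/∼ = {[l], [m=n]}; |τ_Q| = 2.

Equivalence classes: [l], [m=n].
Quotient map π: X → X/∼ sends l ↦ [l], m ↦ [m=n], n ↦ [m=n].
For each subset V ⊆ X/∼, compute π^{-1}(V) ⊆ X and check whether π^{-1}(V) ∈ τ. V is open in τ_Q iff π^{-1}(V) ∈ τ.
  V = {}: π^{-1}(V) = ∅ ∈ τ ✓.
  V = {[l]}: π^{-1}(V) = {l} ∉ τ ✗.
  V = {[m=n]}: π^{-1}(V) = {m, n} ∉ τ ✗.
  V = {[l], [m=n]}: π^{-1}(V) = {l, m, n} ∈ τ ✓.
Open sets in the quotient: τ_Q = {{}, {[l], [m=n]}} (2 elements).


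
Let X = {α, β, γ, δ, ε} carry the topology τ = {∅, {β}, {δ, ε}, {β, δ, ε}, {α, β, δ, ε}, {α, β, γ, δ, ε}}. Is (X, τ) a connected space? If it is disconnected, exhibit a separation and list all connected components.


(X, τ) is connected.

Find clopen sets (U ∈ τ with X ∖ U ∈ τ):
  U = ∅, X ∖ U = {α, β, γ, δ, ε} — both open, so U is clopen.
  U = {α, β, γ, δ, ε}, X ∖ U = ∅ — both open, so U is clopen.
Only trivial clopens (∅ and X) exist, so (X, τ) is connected.
Compute connected components by grouping points that agree on all clopens:
  component: {α, β, γ, δ, ε}


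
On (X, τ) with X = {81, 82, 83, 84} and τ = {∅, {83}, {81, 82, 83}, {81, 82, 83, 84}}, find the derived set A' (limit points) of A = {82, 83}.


A' = {81, 82, 84}

For each x ∈ X, list the open sets U ∈ τ with x ∈ U, then check whether U ∩ (A ∖ {x}) ≠ ∅ for every such U.
  x = 81: opens ∋ x are {81, 82, 83}, {81, 82, 83, 84}; each meets A ∖ {81}, so x IS a limit point.
  x = 82: opens ∋ x are {81, 82, 83}, {81, 82, 83, 84}; each meets A ∖ {82}, so x IS a limit point.
  x = 83: open {83} ∋ x has {83} ∩ (A ∖ {83}) = ∅, so x is NOT a limit point.
  x = 84: opens ∋ x are {81, 82, 83, 84}; each meets A ∖ {84}, so x IS a limit point.
Collecting: A' = {81, 82, 84}.


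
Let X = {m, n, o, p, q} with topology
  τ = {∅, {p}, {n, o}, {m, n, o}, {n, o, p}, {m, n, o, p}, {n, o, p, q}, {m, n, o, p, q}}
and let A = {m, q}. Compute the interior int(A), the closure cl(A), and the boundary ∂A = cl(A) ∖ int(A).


int(A) = ∅, cl(A) = {m, q}, ∂A = {m, q}.

Closed sets in (X, τ) are complements of opens:
  closed(X, τ) = {∅, {m}, {q}, {m, q}, {p, q}, {m, p, q}, {m, n, o, q}, {m, n, o, p, q}}.
int(A) = ⋃ {U ∈ τ : U ⊆ A}. Opens contained in A: ∅.
Taking the union of these: int(A) = ∅.
cl(A) = ⋂ {C closed : A ⊆ C}. Closed sets containing A: {m, q}, {m, p, q}, {m, n, o, q}, {m, n, o, p, q}.
Intersecting these: cl(A) = {m, q}.
∂A = cl(A) ∖ int(A) = {m, q} ∖ ∅ = {m, q}.


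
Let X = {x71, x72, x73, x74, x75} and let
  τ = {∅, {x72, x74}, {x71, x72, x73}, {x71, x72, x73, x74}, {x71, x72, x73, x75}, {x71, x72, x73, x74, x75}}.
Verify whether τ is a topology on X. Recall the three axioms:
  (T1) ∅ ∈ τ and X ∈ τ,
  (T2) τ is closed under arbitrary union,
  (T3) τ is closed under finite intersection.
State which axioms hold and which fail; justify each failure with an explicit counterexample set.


τ is NOT a topology on X.

Axiom (T1): ∅ ∈ τ? Yes; X ∈ τ? Yes.
Axiom (T2/T3): check pairwise unions and intersections of members of τ.
Counterexample for (T3): {x72, x74} ∩ {x71, x72, x73} = {x72} ∉ τ. Therefore τ is NOT a topology.


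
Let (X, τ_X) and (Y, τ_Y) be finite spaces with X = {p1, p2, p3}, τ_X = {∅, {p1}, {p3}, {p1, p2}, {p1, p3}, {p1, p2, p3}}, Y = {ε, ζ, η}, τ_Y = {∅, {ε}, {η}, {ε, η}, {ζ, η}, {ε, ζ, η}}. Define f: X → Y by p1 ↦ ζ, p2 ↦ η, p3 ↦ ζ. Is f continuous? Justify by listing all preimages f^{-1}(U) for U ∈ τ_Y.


f is NOT continuous.

Compute f^{-1}(U) for each U ∈ τ_Y:
  U = ∅: f^{-1}(U) = ∅ ∈ τ_X ✓.
  U = {ε}: f^{-1}(U) = ∅ ∈ τ_X ✓.
  U = {η}: f^{-1}(U) = {p2} ∉ τ_X ✗.
  U = {ε, η}: f^{-1}(U) = {p2} ∉ τ_X ✗.
  U = {ζ, η}: f^{-1}(U) = {p1, p2, p3} ∈ τ_X ✓.
  U = {ε, ζ, η}: f^{-1}(U) = {p1, p2, p3} ∈ τ_X ✓.
Found U = {η} with f^{-1}(U) = {p2} not in τ_X. Therefore f is NOT continuous.


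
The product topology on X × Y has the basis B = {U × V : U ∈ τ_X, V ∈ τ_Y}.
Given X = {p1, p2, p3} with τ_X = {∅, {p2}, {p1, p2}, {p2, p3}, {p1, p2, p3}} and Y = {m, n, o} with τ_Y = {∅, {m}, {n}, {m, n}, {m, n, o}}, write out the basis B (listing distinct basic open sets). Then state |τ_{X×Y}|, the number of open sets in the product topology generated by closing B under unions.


Basis B = {∅ × ∅, {p2} × {m}, {p2} × {n}, {p1, p2} × {m}, {p1, p2} × {n}, {p2} × {m, n}, {p2, p3} × {m}, {p2, p3} × {n}, {p1, p2, p3} × {m}, {p1, p2, p3} × {n}, {p2} × {m, n, o}, {p1, p2} × {m, n}, {p2, p3} × {m, n}, {p1, p2} × {m, n, o}, {p1, p2, p3} × {m, n}, {p2, p3} × {m, n, o}, {p1, p2, p3} × {m, n, o}}; |τ_{X×Y}| = 50.

Enumerate products U × V with U ∈ τ_X, V ∈ τ_Y (deduplicated):
  ∅ × ∅ = {} (∅)
  {p2} × {m} = {(p2,m)}
  {p2} × {n} = {(p2,n)}
  {p1, p2} × {m} = {(p1,m), (p2,m)}
  {p1, p2} × {n} = {(p1,n), (p2,n)}
  {p2} × {m, n} = {(p2,m), (p2,n)}
  {p2, p3} × {m} = {(p2,m), (p3,m)}
  {p2, p3} × {n} = {(p2,n), (p3,n)}
  {p1, p2, p3} × {m} = {(p1,m), (p2,m), (p3,m)}
  {p1, p2, p3} × {n} = {(p1,n), (p2,n), (p3,n)}
  {p2} × {m, n, o} = {(p2,m), (p2,n), (p2,o)}
  {p1, p2} × {m, n} = {(p1,m), (p1,n), (p2,m), (p2,n)}
  {p2, p3} × {m, n} = {(p2,m), (p2,n), (p3,m), (p3,n)}
  {p1, p2} × {m, n, o} = {(p1,m), (p1,n), (p1,o), (p2,m), (p2,n), (p2,o)}
  {p1, p2, p3} × {m, n} = {(p1,m), (p1,n), (p2,m), (p2,n), (p3,m), (p3,n)}
  {p2, p3} × {m, n, o} = {(p2,m), (p2,n), (p2,o), (p3,m), (p3,n), (p3,o)}
  {p1, p2, p3} × {m, n, o} = {(p1,m), (p1,n), (p1,o), (p2,m), (p2,n), (p2,o), (p3,m), (p3,n), (p3,o)}
These 17 distinct sets form the basis B.
Close under arbitrary unions to get τ_{X×Y}; counting gives |τ_{X×Y}| = 50.


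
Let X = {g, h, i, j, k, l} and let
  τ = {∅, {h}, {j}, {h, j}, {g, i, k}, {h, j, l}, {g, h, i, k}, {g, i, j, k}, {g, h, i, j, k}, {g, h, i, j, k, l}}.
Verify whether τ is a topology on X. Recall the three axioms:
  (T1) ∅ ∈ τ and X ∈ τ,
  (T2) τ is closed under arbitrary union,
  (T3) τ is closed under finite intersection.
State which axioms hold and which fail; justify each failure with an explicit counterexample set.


τ IS a topology on X.

Axiom (T1): ∅ ∈ τ? Yes; X ∈ τ? Yes.
Axiom (T2/T3): check pairwise unions and intersections of members of τ.
All pairwise intersections and unions checked — each lies in τ. Therefore τ satisfies (T1), (T2), (T3): it IS a topology on X.


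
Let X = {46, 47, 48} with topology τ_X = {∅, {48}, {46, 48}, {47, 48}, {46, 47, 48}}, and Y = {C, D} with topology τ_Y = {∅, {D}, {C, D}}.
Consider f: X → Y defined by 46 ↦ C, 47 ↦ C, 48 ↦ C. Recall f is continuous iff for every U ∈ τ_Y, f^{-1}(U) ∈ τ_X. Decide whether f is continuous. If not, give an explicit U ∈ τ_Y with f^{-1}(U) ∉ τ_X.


f IS continuous.

Compute f^{-1}(U) for each U ∈ τ_Y:
  U = ∅: f^{-1}(U) = ∅ ∈ τ_X ✓.
  U = {D}: f^{-1}(U) = ∅ ∈ τ_X ✓.
  U = {C, D}: f^{-1}(U) = {46, 47, 48} ∈ τ_X ✓.
Every preimage lies in τ_X, so f IS continuous.


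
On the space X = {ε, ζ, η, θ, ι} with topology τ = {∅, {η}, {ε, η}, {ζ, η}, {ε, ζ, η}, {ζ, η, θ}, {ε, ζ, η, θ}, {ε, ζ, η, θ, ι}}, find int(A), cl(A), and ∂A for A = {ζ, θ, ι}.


int(A) = ∅, cl(A) = {ζ, θ, ι}, ∂A = {ζ, θ, ι}.

Closed sets in (X, τ) are complements of opens:
  closed(X, τ) = {∅, {ι}, {ε, ι}, {θ, ι}, {ε, θ, ι}, {ζ, θ, ι}, {ε, ζ, θ, ι}, {ε, ζ, η, θ, ι}}.
int(A) = ⋃ {U ∈ τ : U ⊆ A}. Opens contained in A: ∅.
Taking the union of these: int(A) = ∅.
cl(A) = ⋂ {C closed : A ⊆ C}. Closed sets containing A: {ζ, θ, ι}, {ε, ζ, θ, ι}, {ε, ζ, η, θ, ι}.
Intersecting these: cl(A) = {ζ, θ, ι}.
∂A = cl(A) ∖ int(A) = {ζ, θ, ι} ∖ ∅ = {ζ, θ, ι}.


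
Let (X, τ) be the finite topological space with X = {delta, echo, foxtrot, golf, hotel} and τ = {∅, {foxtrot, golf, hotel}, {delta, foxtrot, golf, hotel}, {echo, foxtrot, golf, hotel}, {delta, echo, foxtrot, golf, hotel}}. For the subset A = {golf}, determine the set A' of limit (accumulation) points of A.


A' = {delta, echo, foxtrot, hotel}

For each x ∈ X, list the open sets U ∈ τ with x ∈ U, then check whether U ∩ (A ∖ {x}) ≠ ∅ for every such U.
  x = delta: opens ∋ x are {delta, foxtrot, golf, hotel}, {delta, echo, foxtrot, golf, hotel}; each meets A ∖ {delta}, so x IS a limit point.
  x = echo: opens ∋ x are {echo, foxtrot, golf, hotel}, {delta, echo, foxtrot, golf, hotel}; each meets A ∖ {echo}, so x IS a limit point.
  x = foxtrot: opens ∋ x are {foxtrot, golf, hotel}, {delta, foxtrot, golf, hotel}, {echo, foxtrot, golf, hotel}, {delta, echo, foxtrot, golf, hotel}; each meets A ∖ {foxtrot}, so x IS a limit point.
  x = golf: open {foxtrot, golf, hotel} ∋ x has {foxtrot, golf, hotel} ∩ (A ∖ {golf}) = ∅, so x is NOT a limit point.
  x = hotel: opens ∋ x are {foxtrot, golf, hotel}, {delta, foxtrot, golf, hotel}, {echo, foxtrot, golf, hotel}, {delta, echo, foxtrot, golf, hotel}; each meets A ∖ {hotel}, so x IS a limit point.
Collecting: A' = {delta, echo, foxtrot, hotel}.


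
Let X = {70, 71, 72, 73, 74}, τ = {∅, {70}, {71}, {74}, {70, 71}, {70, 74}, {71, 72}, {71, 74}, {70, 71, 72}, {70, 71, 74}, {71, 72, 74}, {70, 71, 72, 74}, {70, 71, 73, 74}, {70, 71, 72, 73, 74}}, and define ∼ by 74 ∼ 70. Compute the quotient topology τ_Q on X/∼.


X/∼ = {[70=74], [71], [72], [73]}; |τ_Q| = 8.

Equivalence classes: [70=74], [71], [72], [73].
Quotient map π: X → X/∼ sends 70 ↦ [70=74], 71 ↦ [71], 72 ↦ [72], 73 ↦ [73], 74 ↦ [70=74].
For each subset V ⊆ X/∼, compute π^{-1}(V) ⊆ X and check whether π^{-1}(V) ∈ τ. V is open in τ_Q iff π^{-1}(V) ∈ τ.
  V = {}: π^{-1}(V) = ∅ ∈ τ ✓.
  V = {[70=74]}: π^{-1}(V) = {70, 74} ∈ τ ✓.
  V = {[71]}: π^{-1}(V) = {71} ∈ τ ✓.
  V = {[70=74], [71]}: π^{-1}(V) = {70, 71, 74} ∈ τ ✓.
  V = {[72]}: π^{-1}(V) = {72} ∉ τ ✗.
  V = {[70=74], [72]}: π^{-1}(V) = {70, 72, 74} ∉ τ ✗.
  V = {[71], [72]}: π^{-1}(V) = {71, 72} ∈ τ ✓.
  V = {[70=74], [71], [72]}: π^{-1}(V) = {70, 71, 72, 74} ∈ τ ✓.
  V = {[73]}: π^{-1}(V) = {73} ∉ τ ✗.
  V = {[70=74], [73]}: π^{-1}(V) = {70, 73, 74} ∉ τ ✗.
  V = {[71], [73]}: π^{-1}(V) = {71, 73} ∉ τ ✗.
  V = {[70=74], [71], [73]}: π^{-1}(V) = {70, 71, 73, 74} ∈ τ ✓.
  V = {[72], [73]}: π^{-1}(V) = {72, 73} ∉ τ ✗.
  V = {[70=74], [72], [73]}: π^{-1}(V) = {70, 72, 73, 74} ∉ τ ✗.
  V = {[71], [72], [73]}: π^{-1}(V) = {71, 72, 73} ∉ τ ✗.
  V = {[70=74], [71], [72], [73]}: π^{-1}(V) = {70, 71, 72, 73, 74} ∈ τ ✓.
Open sets in the quotient: τ_Q = {{}, {[70=74]}, {[71]}, {[70=74], [71]}, {[71], [72]}, {[70=74], [71], [72]}, {[70=74], [71], [73]}, {[70=74], [71], [72], [73]}} (8 elements).


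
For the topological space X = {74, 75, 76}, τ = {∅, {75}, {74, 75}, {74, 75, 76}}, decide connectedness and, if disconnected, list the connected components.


(X, τ) is connected.

Find clopen sets (U ∈ τ with X ∖ U ∈ τ):
  U = ∅, X ∖ U = {74, 75, 76} — both open, so U is clopen.
  U = {74, 75, 76}, X ∖ U = ∅ — both open, so U is clopen.
Only trivial clopens (∅ and X) exist, so (X, τ) is connected.
Compute connected components by grouping points that agree on all clopens:
  component: {74, 75, 76}


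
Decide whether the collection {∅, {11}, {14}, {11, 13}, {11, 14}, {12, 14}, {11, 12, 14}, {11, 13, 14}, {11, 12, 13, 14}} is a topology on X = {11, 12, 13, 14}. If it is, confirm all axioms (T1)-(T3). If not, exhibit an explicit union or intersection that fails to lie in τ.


τ IS a topology on X.

Axiom (T1): ∅ ∈ τ? Yes; X ∈ τ? Yes.
Axiom (T2/T3): check pairwise unions and intersections of members of τ.
All pairwise intersections and unions checked — each lies in τ. Therefore τ satisfies (T1), (T2), (T3): it IS a topology on X.


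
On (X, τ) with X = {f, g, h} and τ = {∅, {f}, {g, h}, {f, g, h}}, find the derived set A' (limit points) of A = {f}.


A' = ∅

For each x ∈ X, list the open sets U ∈ τ with x ∈ U, then check whether U ∩ (A ∖ {x}) ≠ ∅ for every such U.
  x = f: open {f} ∋ x has {f} ∩ (A ∖ {f}) = ∅, so x is NOT a limit point.
  x = g: open {g, h} ∋ x has {g, h} ∩ (A ∖ {g}) = ∅, so x is NOT a limit point.
  x = h: open {g, h} ∋ x has {g, h} ∩ (A ∖ {h}) = ∅, so x is NOT a limit point.
Collecting: A' = ∅.


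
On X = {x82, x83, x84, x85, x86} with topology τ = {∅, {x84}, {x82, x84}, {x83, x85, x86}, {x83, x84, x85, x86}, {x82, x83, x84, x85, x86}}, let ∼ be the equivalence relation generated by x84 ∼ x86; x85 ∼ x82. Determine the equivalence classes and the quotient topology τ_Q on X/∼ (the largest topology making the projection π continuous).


X/∼ = {[x82=x85], [x83], [x84=x86]}; |τ_Q| = 2.

Equivalence classes: [x82=x85], [x83], [x84=x86].
Quotient map π: X → X/∼ sends x82 ↦ [x82=x85], x83 ↦ [x83], x84 ↦ [x84=x86], x85 ↦ [x82=x85], x86 ↦ [x84=x86].
For each subset V ⊆ X/∼, compute π^{-1}(V) ⊆ X and check whether π^{-1}(V) ∈ τ. V is open in τ_Q iff π^{-1}(V) ∈ τ.
  V = {}: π^{-1}(V) = ∅ ∈ τ ✓.
  V = {[x82=x85]}: π^{-1}(V) = {x82, x85} ∉ τ ✗.
  V = {[x83]}: π^{-1}(V) = {x83} ∉ τ ✗.
  V = {[x82=x85], [x83]}: π^{-1}(V) = {x82, x83, x85} ∉ τ ✗.
  V = {[x84=x86]}: π^{-1}(V) = {x84, x86} ∉ τ ✗.
  V = {[x82=x85], [x84=x86]}: π^{-1}(V) = {x82, x84, x85, x86} ∉ τ ✗.
  V = {[x83], [x84=x86]}: π^{-1}(V) = {x83, x84, x86} ∉ τ ✗.
  V = {[x82=x85], [x83], [x84=x86]}: π^{-1}(V) = {x82, x83, x84, x85, x86} ∈ τ ✓.
Open sets in the quotient: τ_Q = {{}, {[x82=x85], [x83], [x84=x86]}} (2 elements).


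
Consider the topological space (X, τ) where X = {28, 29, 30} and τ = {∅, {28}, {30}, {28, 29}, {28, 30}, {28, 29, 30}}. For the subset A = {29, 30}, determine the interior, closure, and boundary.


int(A) = {30}, cl(A) = {29, 30}, ∂A = {29}.

Closed sets in (X, τ) are complements of opens:
  closed(X, τ) = {∅, {29}, {30}, {28, 29}, {29, 30}, {28, 29, 30}}.
int(A) = ⋃ {U ∈ τ : U ⊆ A}. Opens contained in A: ∅, {30}.
Taking the union of these: int(A) = {30}.
cl(A) = ⋂ {C closed : A ⊆ C}. Closed sets containing A: {29, 30}, {28, 29, 30}.
Intersecting these: cl(A) = {29, 30}.
∂A = cl(A) ∖ int(A) = {29, 30} ∖ {30} = {29}.
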